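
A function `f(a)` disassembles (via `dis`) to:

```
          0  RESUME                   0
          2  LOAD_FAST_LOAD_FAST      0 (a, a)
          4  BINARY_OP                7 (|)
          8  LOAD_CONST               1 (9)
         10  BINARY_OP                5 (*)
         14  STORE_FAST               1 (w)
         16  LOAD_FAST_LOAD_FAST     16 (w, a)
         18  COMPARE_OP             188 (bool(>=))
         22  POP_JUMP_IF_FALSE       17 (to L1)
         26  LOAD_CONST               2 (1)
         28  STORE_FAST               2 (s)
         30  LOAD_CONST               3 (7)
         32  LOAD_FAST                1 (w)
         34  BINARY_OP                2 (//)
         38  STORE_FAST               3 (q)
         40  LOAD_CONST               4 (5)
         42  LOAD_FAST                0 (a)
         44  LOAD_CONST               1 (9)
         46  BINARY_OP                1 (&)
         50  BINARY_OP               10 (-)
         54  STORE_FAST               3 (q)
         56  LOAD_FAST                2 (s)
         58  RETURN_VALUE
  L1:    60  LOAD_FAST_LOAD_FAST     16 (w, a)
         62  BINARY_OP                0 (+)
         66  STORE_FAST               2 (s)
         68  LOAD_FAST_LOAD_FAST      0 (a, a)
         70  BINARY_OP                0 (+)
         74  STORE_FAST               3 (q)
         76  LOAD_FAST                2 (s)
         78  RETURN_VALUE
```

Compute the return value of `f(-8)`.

LOAD_FAST_LOAD_FAST a,a → push -8,-8. Stack: [-8, -8]
BINARY_OP | → -8 | -8 = -8. Stack: [-8]
LOAD_CONST → push 9. Stack: [-8, 9]
BINARY_OP * → -8 * 9 = -72. Stack: [-72]
STORE_FAST w → w=-72. Stack: []
LOAD_FAST_LOAD_FAST w,a → push -72,-8. Stack: [-72, -8]
COMPARE_OP bool(>=) → -72 vs -8 = False. Stack: [False]
POP_JUMP_IF_FALSE → pop False; jump. Stack: []
LOAD_FAST_LOAD_FAST w,a → push -72,-8. Stack: [-72, -8]
BINARY_OP + → -72 + -8 = -80. Stack: [-80]
STORE_FAST s → s=-80. Stack: []
LOAD_FAST_LOAD_FAST a,a → push -8,-8. Stack: [-8, -8]
BINARY_OP + → -8 + -8 = -16. Stack: [-16]
STORE_FAST q → q=-16. Stack: []
LOAD_FAST s → push -80. Stack: [-80]
RETURN_VALUE → return -80.

-80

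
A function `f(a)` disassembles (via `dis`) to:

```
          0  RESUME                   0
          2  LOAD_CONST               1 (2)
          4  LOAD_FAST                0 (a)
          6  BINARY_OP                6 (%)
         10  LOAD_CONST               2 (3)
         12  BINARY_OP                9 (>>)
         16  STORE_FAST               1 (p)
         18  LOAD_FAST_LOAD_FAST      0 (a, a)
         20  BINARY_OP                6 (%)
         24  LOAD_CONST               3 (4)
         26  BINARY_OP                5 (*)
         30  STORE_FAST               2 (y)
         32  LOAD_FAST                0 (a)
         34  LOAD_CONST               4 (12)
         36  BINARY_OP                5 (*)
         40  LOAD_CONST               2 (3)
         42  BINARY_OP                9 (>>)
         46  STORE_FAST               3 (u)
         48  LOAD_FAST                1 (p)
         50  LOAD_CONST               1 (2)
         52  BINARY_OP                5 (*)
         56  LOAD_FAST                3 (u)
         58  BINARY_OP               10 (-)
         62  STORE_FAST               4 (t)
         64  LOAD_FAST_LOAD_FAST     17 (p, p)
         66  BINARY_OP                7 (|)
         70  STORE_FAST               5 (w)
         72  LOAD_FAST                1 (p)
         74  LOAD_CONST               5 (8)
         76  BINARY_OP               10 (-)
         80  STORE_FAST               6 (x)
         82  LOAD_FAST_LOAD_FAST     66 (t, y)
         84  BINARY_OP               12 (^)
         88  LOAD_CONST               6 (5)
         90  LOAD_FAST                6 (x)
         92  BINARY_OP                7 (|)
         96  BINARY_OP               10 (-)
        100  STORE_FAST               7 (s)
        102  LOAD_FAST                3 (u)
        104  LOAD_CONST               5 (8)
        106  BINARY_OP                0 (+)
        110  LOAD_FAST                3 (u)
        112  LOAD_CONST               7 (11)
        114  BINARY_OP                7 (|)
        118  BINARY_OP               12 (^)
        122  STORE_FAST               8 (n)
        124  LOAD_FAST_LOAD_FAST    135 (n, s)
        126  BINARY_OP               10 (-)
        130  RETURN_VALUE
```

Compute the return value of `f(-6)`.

-16

LOAD_CONST → push 2. Stack: [2]
LOAD_FAST a → push -6. Stack: [2, -6]
BINARY_OP % → 2 % -6 = -4. Stack: [-4]
LOAD_CONST → push 3. Stack: [-4, 3]
BINARY_OP >> → -4 >> 3 = -1. Stack: [-1]
STORE_FAST p → p=-1. Stack: []
LOAD_FAST_LOAD_FAST a,a → push -6,-6. Stack: [-6, -6]
BINARY_OP % → -6 % -6 = 0. Stack: [0]
LOAD_CONST → push 4. Stack: [0, 4]
BINARY_OP * → 0 * 4 = 0. Stack: [0]
STORE_FAST y → y=0. Stack: []
LOAD_FAST a → push -6. Stack: [-6]
LOAD_CONST → push 12. Stack: [-6, 12]
BINARY_OP * → -6 * 12 = -72. Stack: [-72]
LOAD_CONST → push 3. Stack: [-72, 3]
BINARY_OP >> → -72 >> 3 = -9. Stack: [-9]
STORE_FAST u → u=-9. Stack: []
LOAD_FAST p → push -1. Stack: [-1]
LOAD_CONST → push 2. Stack: [-1, 2]
BINARY_OP * → -1 * 2 = -2. Stack: [-2]
LOAD_FAST u → push -9. Stack: [-2, -9]
BINARY_OP - → -2 - -9 = 7. Stack: [7]
STORE_FAST t → t=7. Stack: []
LOAD_FAST_LOAD_FAST p,p → push -1,-1. Stack: [-1, -1]
BINARY_OP | → -1 | -1 = -1. Stack: [-1]
STORE_FAST w → w=-1. Stack: []
LOAD_FAST p → push -1. Stack: [-1]
LOAD_CONST → push 8. Stack: [-1, 8]
BINARY_OP - → -1 - 8 = -9. Stack: [-9]
STORE_FAST x → x=-9. Stack: []
LOAD_FAST_LOAD_FAST t,y → push 7,0. Stack: [7, 0]
BINARY_OP ^ → 7 ^ 0 = 7. Stack: [7]
LOAD_CONST → push 5. Stack: [7, 5]
LOAD_FAST x → push -9. Stack: [7, 5, -9]
BINARY_OP | → 5 | -9 = -9. Stack: [7, -9]
BINARY_OP - → 7 - -9 = 16. Stack: [16]
STORE_FAST s → s=16. Stack: []
LOAD_FAST u → push -9. Stack: [-9]
LOAD_CONST → push 8. Stack: [-9, 8]
BINARY_OP + → -9 + 8 = -1. Stack: [-1]
LOAD_FAST u → push -9. Stack: [-1, -9]
LOAD_CONST → push 11. Stack: [-1, -9, 11]
BINARY_OP | → -9 | 11 = -1. Stack: [-1, -1]
BINARY_OP ^ → -1 ^ -1 = 0. Stack: [0]
STORE_FAST n → n=0. Stack: []
LOAD_FAST_LOAD_FAST n,s → push 0,16. Stack: [0, 16]
BINARY_OP - → 0 - 16 = -16. Stack: [-16]
RETURN_VALUE → return -16.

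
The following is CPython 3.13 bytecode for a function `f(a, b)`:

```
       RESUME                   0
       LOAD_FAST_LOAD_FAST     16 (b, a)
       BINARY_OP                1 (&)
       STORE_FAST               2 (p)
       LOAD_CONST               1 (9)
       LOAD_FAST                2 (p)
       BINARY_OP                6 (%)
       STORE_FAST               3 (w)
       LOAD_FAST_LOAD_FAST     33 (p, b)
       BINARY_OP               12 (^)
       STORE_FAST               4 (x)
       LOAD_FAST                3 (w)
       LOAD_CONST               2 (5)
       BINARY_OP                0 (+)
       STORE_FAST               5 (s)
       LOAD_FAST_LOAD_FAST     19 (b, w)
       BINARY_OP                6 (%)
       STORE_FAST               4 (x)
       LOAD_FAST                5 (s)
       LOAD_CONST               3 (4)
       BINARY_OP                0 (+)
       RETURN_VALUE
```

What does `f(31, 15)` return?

LOAD_FAST_LOAD_FAST b,a → push 15,31. Stack: [15, 31]
BINARY_OP & → 15 & 31 = 15. Stack: [15]
STORE_FAST p → p=15. Stack: []
LOAD_CONST → push 9. Stack: [9]
LOAD_FAST p → push 15. Stack: [9, 15]
BINARY_OP % → 9 % 15 = 9. Stack: [9]
STORE_FAST w → w=9. Stack: []
LOAD_FAST_LOAD_FAST p,b → push 15,15. Stack: [15, 15]
BINARY_OP ^ → 15 ^ 15 = 0. Stack: [0]
STORE_FAST x → x=0. Stack: []
LOAD_FAST w → push 9. Stack: [9]
LOAD_CONST → push 5. Stack: [9, 5]
BINARY_OP + → 9 + 5 = 14. Stack: [14]
STORE_FAST s → s=14. Stack: []
LOAD_FAST_LOAD_FAST b,w → push 15,9. Stack: [15, 9]
BINARY_OP % → 15 % 9 = 6. Stack: [6]
STORE_FAST x → x=6. Stack: []
LOAD_FAST s → push 14. Stack: [14]
LOAD_CONST → push 4. Stack: [14, 4]
BINARY_OP + → 14 + 4 = 18. Stack: [18]
RETURN_VALUE → return 18.

18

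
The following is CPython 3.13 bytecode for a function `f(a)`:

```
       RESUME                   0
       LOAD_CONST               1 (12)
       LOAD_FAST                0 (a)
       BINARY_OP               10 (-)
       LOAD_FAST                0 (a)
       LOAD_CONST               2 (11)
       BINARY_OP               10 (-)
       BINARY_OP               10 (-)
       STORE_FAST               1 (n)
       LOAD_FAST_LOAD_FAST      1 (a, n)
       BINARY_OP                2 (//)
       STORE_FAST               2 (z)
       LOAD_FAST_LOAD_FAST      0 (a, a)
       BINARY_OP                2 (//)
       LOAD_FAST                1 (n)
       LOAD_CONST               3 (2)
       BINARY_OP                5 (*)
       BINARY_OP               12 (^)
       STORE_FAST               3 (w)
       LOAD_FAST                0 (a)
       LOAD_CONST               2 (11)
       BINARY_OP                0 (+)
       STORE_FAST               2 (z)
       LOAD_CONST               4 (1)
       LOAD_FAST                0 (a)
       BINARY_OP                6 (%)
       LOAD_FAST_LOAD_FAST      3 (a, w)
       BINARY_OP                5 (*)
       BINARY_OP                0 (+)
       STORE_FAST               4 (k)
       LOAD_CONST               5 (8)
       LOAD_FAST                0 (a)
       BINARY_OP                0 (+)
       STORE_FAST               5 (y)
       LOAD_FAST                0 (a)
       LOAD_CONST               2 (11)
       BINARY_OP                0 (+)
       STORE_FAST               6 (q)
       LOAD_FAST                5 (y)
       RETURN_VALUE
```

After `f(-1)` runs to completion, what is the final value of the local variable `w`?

LOAD_CONST → push 12. Stack: [12]
LOAD_FAST a → push -1. Stack: [12, -1]
BINARY_OP - → 12 - -1 = 13. Stack: [13]
LOAD_FAST a → push -1. Stack: [13, -1]
LOAD_CONST → push 11. Stack: [13, -1, 11]
BINARY_OP - → -1 - 11 = -12. Stack: [13, -12]
BINARY_OP - → 13 - -12 = 25. Stack: [25]
STORE_FAST n → n=25. Stack: []
LOAD_FAST_LOAD_FAST a,n → push -1,25. Stack: [-1, 25]
BINARY_OP // → -1 // 25 = -1. Stack: [-1]
STORE_FAST z → z=-1. Stack: []
LOAD_FAST_LOAD_FAST a,a → push -1,-1. Stack: [-1, -1]
BINARY_OP // → -1 // -1 = 1. Stack: [1]
LOAD_FAST n → push 25. Stack: [1, 25]
LOAD_CONST → push 2. Stack: [1, 25, 2]
BINARY_OP * → 25 * 2 = 50. Stack: [1, 50]
BINARY_OP ^ → 1 ^ 50 = 51. Stack: [51]
STORE_FAST w → w=51. Stack: []
LOAD_FAST a → push -1. Stack: [-1]
LOAD_CONST → push 11. Stack: [-1, 11]
BINARY_OP + → -1 + 11 = 10. Stack: [10]
STORE_FAST z → z=10. Stack: []
LOAD_CONST → push 1. Stack: [1]
LOAD_FAST a → push -1. Stack: [1, -1]
BINARY_OP % → 1 % -1 = 0. Stack: [0]
LOAD_FAST_LOAD_FAST a,w → push -1,51. Stack: [0, -1, 51]
BINARY_OP * → -1 * 51 = -51. Stack: [0, -51]
BINARY_OP + → 0 + -51 = -51. Stack: [-51]
STORE_FAST k → k=-51. Stack: []
LOAD_CONST → push 8. Stack: [8]
LOAD_FAST a → push -1. Stack: [8, -1]
BINARY_OP + → 8 + -1 = 7. Stack: [7]
STORE_FAST y → y=7. Stack: []
LOAD_FAST a → push -1. Stack: [-1]
LOAD_CONST → push 11. Stack: [-1, 11]
BINARY_OP + → -1 + 11 = 10. Stack: [10]
STORE_FAST q → q=10. Stack: []
LOAD_FAST y → push 7. Stack: [7]
RETURN_VALUE → return 7.

51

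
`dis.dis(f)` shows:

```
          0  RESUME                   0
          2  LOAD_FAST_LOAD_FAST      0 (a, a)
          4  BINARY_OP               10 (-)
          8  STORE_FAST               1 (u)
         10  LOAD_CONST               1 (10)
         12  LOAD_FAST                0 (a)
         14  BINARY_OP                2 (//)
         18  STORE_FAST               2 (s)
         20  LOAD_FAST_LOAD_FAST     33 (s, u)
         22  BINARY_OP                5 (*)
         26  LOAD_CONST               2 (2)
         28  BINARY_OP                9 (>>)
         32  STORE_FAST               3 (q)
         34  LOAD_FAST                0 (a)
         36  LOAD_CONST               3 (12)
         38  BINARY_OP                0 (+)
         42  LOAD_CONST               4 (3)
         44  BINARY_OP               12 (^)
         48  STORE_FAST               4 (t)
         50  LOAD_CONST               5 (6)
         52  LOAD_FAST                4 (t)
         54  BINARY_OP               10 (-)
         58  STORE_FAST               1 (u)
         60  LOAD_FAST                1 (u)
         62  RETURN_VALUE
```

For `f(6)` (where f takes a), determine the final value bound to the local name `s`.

LOAD_FAST_LOAD_FAST a,a → push 6,6. Stack: [6, 6]
BINARY_OP - → 6 - 6 = 0. Stack: [0]
STORE_FAST u → u=0. Stack: []
LOAD_CONST → push 10. Stack: [10]
LOAD_FAST a → push 6. Stack: [10, 6]
BINARY_OP // → 10 // 6 = 1. Stack: [1]
STORE_FAST s → s=1. Stack: []
LOAD_FAST_LOAD_FAST s,u → push 1,0. Stack: [1, 0]
BINARY_OP * → 1 * 0 = 0. Stack: [0]
LOAD_CONST → push 2. Stack: [0, 2]
BINARY_OP >> → 0 >> 2 = 0. Stack: [0]
STORE_FAST q → q=0. Stack: []
LOAD_FAST a → push 6. Stack: [6]
LOAD_CONST → push 12. Stack: [6, 12]
BINARY_OP + → 6 + 12 = 18. Stack: [18]
LOAD_CONST → push 3. Stack: [18, 3]
BINARY_OP ^ → 18 ^ 3 = 17. Stack: [17]
STORE_FAST t → t=17. Stack: []
LOAD_CONST → push 6. Stack: [6]
LOAD_FAST t → push 17. Stack: [6, 17]
BINARY_OP - → 6 - 17 = -11. Stack: [-11]
STORE_FAST u → u=-11. Stack: []
LOAD_FAST u → push -11. Stack: [-11]
RETURN_VALUE → return -11.

1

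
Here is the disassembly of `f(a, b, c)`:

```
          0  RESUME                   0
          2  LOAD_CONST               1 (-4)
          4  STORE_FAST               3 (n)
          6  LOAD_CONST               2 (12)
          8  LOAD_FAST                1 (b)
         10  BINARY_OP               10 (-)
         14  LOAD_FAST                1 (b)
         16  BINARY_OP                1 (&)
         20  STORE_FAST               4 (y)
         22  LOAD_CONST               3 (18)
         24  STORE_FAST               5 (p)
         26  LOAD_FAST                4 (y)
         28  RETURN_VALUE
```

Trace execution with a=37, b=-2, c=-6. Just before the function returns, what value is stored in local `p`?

18

LOAD_CONST → push -4. Stack: [-4]
STORE_FAST n → n=-4. Stack: []
LOAD_CONST → push 12. Stack: [12]
LOAD_FAST b → push -2. Stack: [12, -2]
BINARY_OP - → 12 - -2 = 14. Stack: [14]
LOAD_FAST b → push -2. Stack: [14, -2]
BINARY_OP & → 14 & -2 = 14. Stack: [14]
STORE_FAST y → y=14. Stack: []
LOAD_CONST → push 18. Stack: [18]
STORE_FAST p → p=18. Stack: []
LOAD_FAST y → push 14. Stack: [14]
RETURN_VALUE → return 14.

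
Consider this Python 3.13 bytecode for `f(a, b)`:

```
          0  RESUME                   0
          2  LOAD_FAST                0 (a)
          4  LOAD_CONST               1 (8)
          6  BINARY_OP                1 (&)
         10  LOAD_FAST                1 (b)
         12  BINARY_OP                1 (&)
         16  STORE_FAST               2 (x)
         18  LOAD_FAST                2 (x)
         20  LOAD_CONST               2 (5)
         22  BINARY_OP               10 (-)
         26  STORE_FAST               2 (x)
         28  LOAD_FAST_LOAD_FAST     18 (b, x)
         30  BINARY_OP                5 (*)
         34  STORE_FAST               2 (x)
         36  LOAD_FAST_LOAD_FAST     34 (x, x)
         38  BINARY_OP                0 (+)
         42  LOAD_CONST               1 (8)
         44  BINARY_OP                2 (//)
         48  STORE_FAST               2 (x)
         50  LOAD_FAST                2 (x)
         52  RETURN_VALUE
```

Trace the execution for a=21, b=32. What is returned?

-40

LOAD_FAST a → push 21. Stack: [21]
LOAD_CONST → push 8. Stack: [21, 8]
BINARY_OP & → 21 & 8 = 0. Stack: [0]
LOAD_FAST b → push 32. Stack: [0, 32]
BINARY_OP & → 0 & 32 = 0. Stack: [0]
STORE_FAST x → x=0. Stack: []
LOAD_FAST x → push 0. Stack: [0]
LOAD_CONST → push 5. Stack: [0, 5]
BINARY_OP - → 0 - 5 = -5. Stack: [-5]
STORE_FAST x → x=-5. Stack: []
LOAD_FAST_LOAD_FAST b,x → push 32,-5. Stack: [32, -5]
BINARY_OP * → 32 * -5 = -160. Stack: [-160]
STORE_FAST x → x=-160. Stack: []
LOAD_FAST_LOAD_FAST x,x → push -160,-160. Stack: [-160, -160]
BINARY_OP + → -160 + -160 = -320. Stack: [-320]
LOAD_CONST → push 8. Stack: [-320, 8]
BINARY_OP // → -320 // 8 = -40. Stack: [-40]
STORE_FAST x → x=-40. Stack: []
LOAD_FAST x → push -40. Stack: [-40]
RETURN_VALUE → return -40.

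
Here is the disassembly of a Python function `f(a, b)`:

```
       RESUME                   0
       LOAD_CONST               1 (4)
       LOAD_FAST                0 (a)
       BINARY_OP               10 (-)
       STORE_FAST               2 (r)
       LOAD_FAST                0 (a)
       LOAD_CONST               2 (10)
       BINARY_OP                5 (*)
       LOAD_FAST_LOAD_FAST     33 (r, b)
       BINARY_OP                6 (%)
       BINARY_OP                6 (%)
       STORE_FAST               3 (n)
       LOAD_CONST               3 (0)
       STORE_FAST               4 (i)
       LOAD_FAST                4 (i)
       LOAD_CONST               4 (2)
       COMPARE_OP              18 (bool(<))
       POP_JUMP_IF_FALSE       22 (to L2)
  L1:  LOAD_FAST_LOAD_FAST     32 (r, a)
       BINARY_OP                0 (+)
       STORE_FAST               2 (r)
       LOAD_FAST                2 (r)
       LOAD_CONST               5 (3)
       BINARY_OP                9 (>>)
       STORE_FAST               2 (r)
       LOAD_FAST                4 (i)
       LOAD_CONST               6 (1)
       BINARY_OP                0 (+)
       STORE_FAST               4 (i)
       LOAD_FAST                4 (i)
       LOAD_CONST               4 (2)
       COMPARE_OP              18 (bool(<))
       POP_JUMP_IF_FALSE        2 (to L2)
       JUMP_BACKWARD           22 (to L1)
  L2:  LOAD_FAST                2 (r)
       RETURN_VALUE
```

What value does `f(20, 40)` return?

LOAD_CONST → push 4. Stack: [4]
LOAD_FAST a → push 20. Stack: [4, 20]
BINARY_OP - → 4 - 20 = -16. Stack: [-16]
STORE_FAST r → r=-16. Stack: []
LOAD_FAST a → push 20. Stack: [20]
LOAD_CONST → push 10. Stack: [20, 10]
BINARY_OP * → 20 * 10 = 200. Stack: [200]
LOAD_FAST_LOAD_FAST r,b → push -16,40. Stack: [200, -16, 40]
BINARY_OP % → -16 % 40 = 24. Stack: [200, 24]
BINARY_OP % → 200 % 24 = 8. Stack: [8]
STORE_FAST n → n=8. Stack: []
LOAD_CONST → push 0. Stack: [0]
STORE_FAST i → i=0. Stack: []
LOAD_FAST i → push 0. Stack: [0]
LOAD_CONST → push 2. Stack: [0, 2]
COMPARE_OP bool(<) → 0 vs 2 = True. Stack: [True]
POP_JUMP_IF_FALSE → pop True; no jump. Stack: []
LOAD_FAST_LOAD_FAST r,a → push -16,20. Stack: [-16, 20]
BINARY_OP + → -16 + 20 = 4. Stack: [4]
STORE_FAST r → r=4. Stack: []
LOAD_FAST r → push 4. Stack: [4]
LOAD_CONST → push 3. Stack: [4, 3]
BINARY_OP >> → 4 >> 3 = 0. Stack: [0]
STORE_FAST r → r=0. Stack: []
LOAD_FAST i → push 0. Stack: [0]
LOAD_CONST → push 1. Stack: [0, 1]
BINARY_OP + → 0 + 1 = 1. Stack: [1]
STORE_FAST i → i=1. Stack: []
LOAD_FAST i → push 1. Stack: [1]
LOAD_CONST → push 2. Stack: [1, 2]
COMPARE_OP bool(<) → 1 vs 2 = True. Stack: [True]
POP_JUMP_IF_FALSE → pop True; no jump. Stack: []
LOAD_FAST_LOAD_FAST r,a → push 0,20. Stack: [0, 20]
BINARY_OP + → 0 + 20 = 20. Stack: [20]
STORE_FAST r → r=20. Stack: []
LOAD_FAST r → push 20. Stack: [20]
LOAD_CONST → push 3. Stack: [20, 3]
BINARY_OP >> → 20 >> 3 = 2. Stack: [2]
STORE_FAST r → r=2. Stack: []
LOAD_FAST i → push 1. Stack: [1]
LOAD_CONST → push 1. Stack: [1, 1]
BINARY_OP + → 1 + 1 = 2. Stack: [2]
STORE_FAST i → i=2. Stack: []
LOAD_FAST i → push 2. Stack: [2]
LOAD_CONST → push 2. Stack: [2, 2]
COMPARE_OP bool(<) → 2 vs 2 = False. Stack: [False]
POP_JUMP_IF_FALSE → pop False; jump. Stack: []
LOAD_FAST r → push 2. Stack: [2]
RETURN_VALUE → return 2.

2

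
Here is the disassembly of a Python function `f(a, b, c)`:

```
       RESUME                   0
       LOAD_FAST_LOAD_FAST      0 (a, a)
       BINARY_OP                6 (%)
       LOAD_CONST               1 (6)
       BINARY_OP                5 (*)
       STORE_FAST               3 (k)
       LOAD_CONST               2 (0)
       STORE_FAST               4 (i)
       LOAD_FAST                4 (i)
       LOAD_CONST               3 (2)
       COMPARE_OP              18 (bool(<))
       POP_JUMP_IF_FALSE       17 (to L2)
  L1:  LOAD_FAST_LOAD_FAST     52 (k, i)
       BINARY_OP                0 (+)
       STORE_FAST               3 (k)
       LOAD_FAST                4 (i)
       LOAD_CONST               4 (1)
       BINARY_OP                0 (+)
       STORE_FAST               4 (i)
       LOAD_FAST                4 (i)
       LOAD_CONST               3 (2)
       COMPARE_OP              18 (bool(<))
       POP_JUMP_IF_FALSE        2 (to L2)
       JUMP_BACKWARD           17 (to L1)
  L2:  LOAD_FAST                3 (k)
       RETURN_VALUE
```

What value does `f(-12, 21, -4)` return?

1

LOAD_FAST_LOAD_FAST a,a → push -12,-12. Stack: [-12, -12]
BINARY_OP % → -12 % -12 = 0. Stack: [0]
LOAD_CONST → push 6. Stack: [0, 6]
BINARY_OP * → 0 * 6 = 0. Stack: [0]
STORE_FAST k → k=0. Stack: []
LOAD_CONST → push 0. Stack: [0]
STORE_FAST i → i=0. Stack: []
LOAD_FAST i → push 0. Stack: [0]
LOAD_CONST → push 2. Stack: [0, 2]
COMPARE_OP bool(<) → 0 vs 2 = True. Stack: [True]
POP_JUMP_IF_FALSE → pop True; no jump. Stack: []
LOAD_FAST_LOAD_FAST k,i → push 0,0. Stack: [0, 0]
BINARY_OP + → 0 + 0 = 0. Stack: [0]
STORE_FAST k → k=0. Stack: []
LOAD_FAST i → push 0. Stack: [0]
LOAD_CONST → push 1. Stack: [0, 1]
BINARY_OP + → 0 + 1 = 1. Stack: [1]
STORE_FAST i → i=1. Stack: []
LOAD_FAST i → push 1. Stack: [1]
LOAD_CONST → push 2. Stack: [1, 2]
COMPARE_OP bool(<) → 1 vs 2 = True. Stack: [True]
POP_JUMP_IF_FALSE → pop True; no jump. Stack: []
LOAD_FAST_LOAD_FAST k,i → push 0,1. Stack: [0, 1]
BINARY_OP + → 0 + 1 = 1. Stack: [1]
STORE_FAST k → k=1. Stack: []
LOAD_FAST i → push 1. Stack: [1]
LOAD_CONST → push 1. Stack: [1, 1]
BINARY_OP + → 1 + 1 = 2. Stack: [2]
STORE_FAST i → i=2. Stack: []
LOAD_FAST i → push 2. Stack: [2]
LOAD_CONST → push 2. Stack: [2, 2]
COMPARE_OP bool(<) → 2 vs 2 = False. Stack: [False]
POP_JUMP_IF_FALSE → pop False; jump. Stack: []
LOAD_FAST k → push 1. Stack: [1]
RETURN_VALUE → return 1.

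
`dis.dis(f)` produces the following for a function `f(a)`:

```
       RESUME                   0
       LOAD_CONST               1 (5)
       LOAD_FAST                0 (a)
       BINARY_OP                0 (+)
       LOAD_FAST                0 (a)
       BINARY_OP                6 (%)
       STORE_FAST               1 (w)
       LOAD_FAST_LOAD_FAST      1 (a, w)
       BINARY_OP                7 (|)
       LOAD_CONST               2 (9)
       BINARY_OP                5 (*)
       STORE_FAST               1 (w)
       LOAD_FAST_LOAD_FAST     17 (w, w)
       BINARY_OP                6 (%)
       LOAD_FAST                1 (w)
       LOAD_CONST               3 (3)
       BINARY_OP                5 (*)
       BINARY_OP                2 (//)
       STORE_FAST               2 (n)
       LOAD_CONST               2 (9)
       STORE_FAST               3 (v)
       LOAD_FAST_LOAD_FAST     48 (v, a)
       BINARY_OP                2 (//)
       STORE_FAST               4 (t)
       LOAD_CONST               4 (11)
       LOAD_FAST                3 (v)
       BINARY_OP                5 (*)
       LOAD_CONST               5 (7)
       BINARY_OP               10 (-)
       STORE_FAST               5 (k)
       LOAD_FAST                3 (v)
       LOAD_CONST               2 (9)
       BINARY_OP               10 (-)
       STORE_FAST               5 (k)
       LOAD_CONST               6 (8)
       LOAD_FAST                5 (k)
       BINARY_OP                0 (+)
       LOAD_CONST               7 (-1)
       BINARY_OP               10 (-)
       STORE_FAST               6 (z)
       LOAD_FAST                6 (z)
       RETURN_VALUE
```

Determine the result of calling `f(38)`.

LOAD_CONST → push 5. Stack: [5]
LOAD_FAST a → push 38. Stack: [5, 38]
BINARY_OP + → 5 + 38 = 43. Stack: [43]
LOAD_FAST a → push 38. Stack: [43, 38]
BINARY_OP % → 43 % 38 = 5. Stack: [5]
STORE_FAST w → w=5. Stack: []
LOAD_FAST_LOAD_FAST a,w → push 38,5. Stack: [38, 5]
BINARY_OP | → 38 | 5 = 39. Stack: [39]
LOAD_CONST → push 9. Stack: [39, 9]
BINARY_OP * → 39 * 9 = 351. Stack: [351]
STORE_FAST w → w=351. Stack: []
LOAD_FAST_LOAD_FAST w,w → push 351,351. Stack: [351, 351]
BINARY_OP % → 351 % 351 = 0. Stack: [0]
LOAD_FAST w → push 351. Stack: [0, 351]
LOAD_CONST → push 3. Stack: [0, 351, 3]
BINARY_OP * → 351 * 3 = 1053. Stack: [0, 1053]
BINARY_OP // → 0 // 1053 = 0. Stack: [0]
STORE_FAST n → n=0. Stack: []
LOAD_CONST → push 9. Stack: [9]
STORE_FAST v → v=9. Stack: []
LOAD_FAST_LOAD_FAST v,a → push 9,38. Stack: [9, 38]
BINARY_OP // → 9 // 38 = 0. Stack: [0]
STORE_FAST t → t=0. Stack: []
LOAD_CONST → push 11. Stack: [11]
LOAD_FAST v → push 9. Stack: [11, 9]
BINARY_OP * → 11 * 9 = 99. Stack: [99]
LOAD_CONST → push 7. Stack: [99, 7]
BINARY_OP - → 99 - 7 = 92. Stack: [92]
STORE_FAST k → k=92. Stack: []
LOAD_FAST v → push 9. Stack: [9]
LOAD_CONST → push 9. Stack: [9, 9]
BINARY_OP - → 9 - 9 = 0. Stack: [0]
STORE_FAST k → k=0. Stack: []
LOAD_CONST → push 8. Stack: [8]
LOAD_FAST k → push 0. Stack: [8, 0]
BINARY_OP + → 8 + 0 = 8. Stack: [8]
LOAD_CONST → push -1. Stack: [8, -1]
BINARY_OP - → 8 - -1 = 9. Stack: [9]
STORE_FAST z → z=9. Stack: []
LOAD_FAST z → push 9. Stack: [9]
RETURN_VALUE → return 9.

9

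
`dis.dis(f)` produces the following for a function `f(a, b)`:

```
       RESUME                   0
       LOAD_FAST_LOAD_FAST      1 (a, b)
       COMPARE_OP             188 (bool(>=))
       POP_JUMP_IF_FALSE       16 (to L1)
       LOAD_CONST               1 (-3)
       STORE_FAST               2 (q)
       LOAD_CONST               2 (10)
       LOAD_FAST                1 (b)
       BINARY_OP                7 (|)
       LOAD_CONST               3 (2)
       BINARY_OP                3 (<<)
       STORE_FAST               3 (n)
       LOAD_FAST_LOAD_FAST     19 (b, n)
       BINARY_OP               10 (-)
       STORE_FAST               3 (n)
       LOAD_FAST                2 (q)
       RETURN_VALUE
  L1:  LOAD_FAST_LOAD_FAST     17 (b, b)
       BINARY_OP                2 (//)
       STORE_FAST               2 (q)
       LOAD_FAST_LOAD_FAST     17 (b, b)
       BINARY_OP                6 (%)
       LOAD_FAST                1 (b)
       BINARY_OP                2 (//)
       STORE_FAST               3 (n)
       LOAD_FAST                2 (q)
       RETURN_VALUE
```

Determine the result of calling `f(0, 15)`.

LOAD_FAST_LOAD_FAST a,b → push 0,15. Stack: [0, 15]
COMPARE_OP bool(>=) → 0 vs 15 = False. Stack: [False]
POP_JUMP_IF_FALSE → pop False; jump. Stack: []
LOAD_FAST_LOAD_FAST b,b → push 15,15. Stack: [15, 15]
BINARY_OP // → 15 // 15 = 1. Stack: [1]
STORE_FAST q → q=1. Stack: []
LOAD_FAST_LOAD_FAST b,b → push 15,15. Stack: [15, 15]
BINARY_OP % → 15 % 15 = 0. Stack: [0]
LOAD_FAST b → push 15. Stack: [0, 15]
BINARY_OP // → 0 // 15 = 0. Stack: [0]
STORE_FAST n → n=0. Stack: []
LOAD_FAST q → push 1. Stack: [1]
RETURN_VALUE → return 1.

1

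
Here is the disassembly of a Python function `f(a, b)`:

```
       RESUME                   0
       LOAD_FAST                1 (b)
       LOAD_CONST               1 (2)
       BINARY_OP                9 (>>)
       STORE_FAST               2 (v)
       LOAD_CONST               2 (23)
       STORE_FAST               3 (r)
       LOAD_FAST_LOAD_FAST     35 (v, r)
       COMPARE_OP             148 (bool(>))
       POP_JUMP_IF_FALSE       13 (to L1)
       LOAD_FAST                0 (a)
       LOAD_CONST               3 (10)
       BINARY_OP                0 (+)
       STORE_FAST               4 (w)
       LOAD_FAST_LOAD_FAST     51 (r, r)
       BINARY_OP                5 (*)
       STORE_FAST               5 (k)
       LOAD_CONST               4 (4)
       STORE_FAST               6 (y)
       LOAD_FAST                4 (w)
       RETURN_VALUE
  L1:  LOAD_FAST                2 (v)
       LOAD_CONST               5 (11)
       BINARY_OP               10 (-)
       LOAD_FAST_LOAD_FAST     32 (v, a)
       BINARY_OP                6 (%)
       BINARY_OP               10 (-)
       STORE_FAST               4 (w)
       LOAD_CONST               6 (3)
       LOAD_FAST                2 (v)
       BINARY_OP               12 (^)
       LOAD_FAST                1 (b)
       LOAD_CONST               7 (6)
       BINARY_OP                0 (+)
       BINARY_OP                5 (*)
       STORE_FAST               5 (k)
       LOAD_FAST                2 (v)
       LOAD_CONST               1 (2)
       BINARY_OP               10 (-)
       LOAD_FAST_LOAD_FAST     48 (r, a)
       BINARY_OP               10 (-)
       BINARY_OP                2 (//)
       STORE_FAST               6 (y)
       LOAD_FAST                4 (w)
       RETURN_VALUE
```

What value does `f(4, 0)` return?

-11

LOAD_FAST b → push 0. Stack: [0]
LOAD_CONST → push 2. Stack: [0, 2]
BINARY_OP >> → 0 >> 2 = 0. Stack: [0]
STORE_FAST v → v=0. Stack: []
LOAD_CONST → push 23. Stack: [23]
STORE_FAST r → r=23. Stack: []
LOAD_FAST_LOAD_FAST v,r → push 0,23. Stack: [0, 23]
COMPARE_OP bool(>) → 0 vs 23 = False. Stack: [False]
POP_JUMP_IF_FALSE → pop False; jump. Stack: []
LOAD_FAST v → push 0. Stack: [0]
LOAD_CONST → push 11. Stack: [0, 11]
BINARY_OP - → 0 - 11 = -11. Stack: [-11]
LOAD_FAST_LOAD_FAST v,a → push 0,4. Stack: [-11, 0, 4]
BINARY_OP % → 0 % 4 = 0. Stack: [-11, 0]
BINARY_OP - → -11 - 0 = -11. Stack: [-11]
STORE_FAST w → w=-11. Stack: []
LOAD_CONST → push 3. Stack: [3]
LOAD_FAST v → push 0. Stack: [3, 0]
BINARY_OP ^ → 3 ^ 0 = 3. Stack: [3]
LOAD_FAST b → push 0. Stack: [3, 0]
LOAD_CONST → push 6. Stack: [3, 0, 6]
BINARY_OP + → 0 + 6 = 6. Stack: [3, 6]
BINARY_OP * → 3 * 6 = 18. Stack: [18]
STORE_FAST k → k=18. Stack: []
LOAD_FAST v → push 0. Stack: [0]
LOAD_CONST → push 2. Stack: [0, 2]
BINARY_OP - → 0 - 2 = -2. Stack: [-2]
LOAD_FAST_LOAD_FAST r,a → push 23,4. Stack: [-2, 23, 4]
BINARY_OP - → 23 - 4 = 19. Stack: [-2, 19]
BINARY_OP // → -2 // 19 = -1. Stack: [-1]
STORE_FAST y → y=-1. Stack: []
LOAD_FAST w → push -11. Stack: [-11]
RETURN_VALUE → return -11.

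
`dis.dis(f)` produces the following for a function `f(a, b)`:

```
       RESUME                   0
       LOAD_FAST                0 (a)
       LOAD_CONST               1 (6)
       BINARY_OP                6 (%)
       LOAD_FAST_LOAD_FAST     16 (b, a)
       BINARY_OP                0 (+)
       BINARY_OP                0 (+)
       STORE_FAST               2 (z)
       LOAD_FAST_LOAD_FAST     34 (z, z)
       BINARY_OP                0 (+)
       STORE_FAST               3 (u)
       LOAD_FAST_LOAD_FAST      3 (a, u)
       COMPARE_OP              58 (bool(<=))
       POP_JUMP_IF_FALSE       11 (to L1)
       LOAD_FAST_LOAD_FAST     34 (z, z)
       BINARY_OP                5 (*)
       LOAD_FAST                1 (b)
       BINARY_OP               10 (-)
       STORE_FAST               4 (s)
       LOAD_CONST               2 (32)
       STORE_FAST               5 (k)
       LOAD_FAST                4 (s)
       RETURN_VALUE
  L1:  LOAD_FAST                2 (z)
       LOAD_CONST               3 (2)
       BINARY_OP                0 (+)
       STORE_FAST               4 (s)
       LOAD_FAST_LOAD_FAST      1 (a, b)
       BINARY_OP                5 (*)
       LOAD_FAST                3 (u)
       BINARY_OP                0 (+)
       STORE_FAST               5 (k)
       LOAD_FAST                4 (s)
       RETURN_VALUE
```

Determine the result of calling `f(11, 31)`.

LOAD_FAST a → push 11. Stack: [11]
LOAD_CONST → push 6. Stack: [11, 6]
BINARY_OP % → 11 % 6 = 5. Stack: [5]
LOAD_FAST_LOAD_FAST b,a → push 31,11. Stack: [5, 31, 11]
BINARY_OP + → 31 + 11 = 42. Stack: [5, 42]
BINARY_OP + → 5 + 42 = 47. Stack: [47]
STORE_FAST z → z=47. Stack: []
LOAD_FAST_LOAD_FAST z,z → push 47,47. Stack: [47, 47]
BINARY_OP + → 47 + 47 = 94. Stack: [94]
STORE_FAST u → u=94. Stack: []
LOAD_FAST_LOAD_FAST a,u → push 11,94. Stack: [11, 94]
COMPARE_OP bool(<=) → 11 vs 94 = True. Stack: [True]
POP_JUMP_IF_FALSE → pop True; no jump. Stack: []
LOAD_FAST_LOAD_FAST z,z → push 47,47. Stack: [47, 47]
BINARY_OP * → 47 * 47 = 2209. Stack: [2209]
LOAD_FAST b → push 31. Stack: [2209, 31]
BINARY_OP - → 2209 - 31 = 2178. Stack: [2178]
STORE_FAST s → s=2178. Stack: []
LOAD_CONST → push 32. Stack: [32]
STORE_FAST k → k=32. Stack: []
LOAD_FAST s → push 2178. Stack: [2178]
RETURN_VALUE → return 2178.

2178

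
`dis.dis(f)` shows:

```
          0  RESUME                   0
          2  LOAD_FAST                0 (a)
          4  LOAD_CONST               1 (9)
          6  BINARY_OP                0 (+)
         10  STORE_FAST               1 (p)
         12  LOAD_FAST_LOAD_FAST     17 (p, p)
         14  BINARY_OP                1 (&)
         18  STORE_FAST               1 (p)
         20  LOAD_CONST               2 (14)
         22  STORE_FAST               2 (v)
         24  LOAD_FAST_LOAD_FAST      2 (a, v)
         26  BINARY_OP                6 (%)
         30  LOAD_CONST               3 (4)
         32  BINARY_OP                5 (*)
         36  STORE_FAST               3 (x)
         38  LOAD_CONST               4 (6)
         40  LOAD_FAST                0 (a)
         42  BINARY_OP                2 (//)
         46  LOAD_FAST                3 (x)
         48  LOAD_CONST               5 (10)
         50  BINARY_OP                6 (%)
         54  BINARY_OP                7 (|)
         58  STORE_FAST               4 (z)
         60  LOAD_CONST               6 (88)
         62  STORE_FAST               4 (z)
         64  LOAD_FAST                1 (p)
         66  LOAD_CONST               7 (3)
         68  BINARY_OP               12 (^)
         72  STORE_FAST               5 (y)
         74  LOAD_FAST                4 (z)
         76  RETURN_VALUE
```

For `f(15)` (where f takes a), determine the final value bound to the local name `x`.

LOAD_FAST a → push 15. Stack: [15]
LOAD_CONST → push 9. Stack: [15, 9]
BINARY_OP + → 15 + 9 = 24. Stack: [24]
STORE_FAST p → p=24. Stack: []
LOAD_FAST_LOAD_FAST p,p → push 24,24. Stack: [24, 24]
BINARY_OP & → 24 & 24 = 24. Stack: [24]
STORE_FAST p → p=24. Stack: []
LOAD_CONST → push 14. Stack: [14]
STORE_FAST v → v=14. Stack: []
LOAD_FAST_LOAD_FAST a,v → push 15,14. Stack: [15, 14]
BINARY_OP % → 15 % 14 = 1. Stack: [1]
LOAD_CONST → push 4. Stack: [1, 4]
BINARY_OP * → 1 * 4 = 4. Stack: [4]
STORE_FAST x → x=4. Stack: []
LOAD_CONST → push 6. Stack: [6]
LOAD_FAST a → push 15. Stack: [6, 15]
BINARY_OP // → 6 // 15 = 0. Stack: [0]
LOAD_FAST x → push 4. Stack: [0, 4]
LOAD_CONST → push 10. Stack: [0, 4, 10]
BINARY_OP % → 4 % 10 = 4. Stack: [0, 4]
BINARY_OP | → 0 | 4 = 4. Stack: [4]
STORE_FAST z → z=4. Stack: []
LOAD_CONST → push 88. Stack: [88]
STORE_FAST z → z=88. Stack: []
LOAD_FAST p → push 24. Stack: [24]
LOAD_CONST → push 3. Stack: [24, 3]
BINARY_OP ^ → 24 ^ 3 = 27. Stack: [27]
STORE_FAST y → y=27. Stack: []
LOAD_FAST z → push 88. Stack: [88]
RETURN_VALUE → return 88.

4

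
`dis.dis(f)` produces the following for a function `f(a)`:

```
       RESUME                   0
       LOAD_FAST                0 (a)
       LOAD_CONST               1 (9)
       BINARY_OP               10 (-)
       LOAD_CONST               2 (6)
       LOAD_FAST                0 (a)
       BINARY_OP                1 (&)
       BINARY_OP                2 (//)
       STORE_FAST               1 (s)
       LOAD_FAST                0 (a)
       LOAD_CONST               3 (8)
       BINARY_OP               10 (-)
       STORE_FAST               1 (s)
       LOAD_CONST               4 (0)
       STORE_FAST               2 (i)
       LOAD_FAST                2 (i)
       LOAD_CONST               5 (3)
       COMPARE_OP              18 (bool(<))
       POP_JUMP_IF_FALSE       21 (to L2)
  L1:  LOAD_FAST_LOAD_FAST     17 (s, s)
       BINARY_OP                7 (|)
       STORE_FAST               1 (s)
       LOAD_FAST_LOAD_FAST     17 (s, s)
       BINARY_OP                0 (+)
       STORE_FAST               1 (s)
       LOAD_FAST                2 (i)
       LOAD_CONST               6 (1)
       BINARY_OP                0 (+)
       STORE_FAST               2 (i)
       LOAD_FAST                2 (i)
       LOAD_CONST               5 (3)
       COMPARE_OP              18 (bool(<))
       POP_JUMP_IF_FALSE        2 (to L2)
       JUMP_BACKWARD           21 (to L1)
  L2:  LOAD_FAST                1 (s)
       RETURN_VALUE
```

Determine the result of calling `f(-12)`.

LOAD_FAST a → push -12. Stack: [-12]
LOAD_CONST → push 9. Stack: [-12, 9]
BINARY_OP - → -12 - 9 = -21. Stack: [-21]
LOAD_CONST → push 6. Stack: [-21, 6]
LOAD_FAST a → push -12. Stack: [-21, 6, -12]
BINARY_OP & → 6 & -12 = 4. Stack: [-21, 4]
BINARY_OP // → -21 // 4 = -6. Stack: [-6]
STORE_FAST s → s=-6. Stack: []
LOAD_FAST a → push -12. Stack: [-12]
LOAD_CONST → push 8. Stack: [-12, 8]
BINARY_OP - → -12 - 8 = -20. Stack: [-20]
STORE_FAST s → s=-20. Stack: []
LOAD_CONST → push 0. Stack: [0]
STORE_FAST i → i=0. Stack: []
LOAD_FAST i → push 0. Stack: [0]
LOAD_CONST → push 3. Stack: [0, 3]
COMPARE_OP bool(<) → 0 vs 3 = True. Stack: [True]
POP_JUMP_IF_FALSE → pop True; no jump. Stack: []
LOAD_FAST_LOAD_FAST s,s → push -20,-20. Stack: [-20, -20]
BINARY_OP | → -20 | -20 = -20. Stack: [-20]
STORE_FAST s → s=-20. Stack: []
LOAD_FAST_LOAD_FAST s,s → push -20,-20. Stack: [-20, -20]
BINARY_OP + → -20 + -20 = -40. Stack: [-40]
STORE_FAST s → s=-40. Stack: []
LOAD_FAST i → push 0. Stack: [0]
LOAD_CONST → push 1. Stack: [0, 1]
BINARY_OP + → 0 + 1 = 1. Stack: [1]
STORE_FAST i → i=1. Stack: []
LOAD_FAST i → push 1. Stack: [1]
LOAD_CONST → push 3. Stack: [1, 3]
COMPARE_OP bool(<) → 1 vs 3 = True. Stack: [True]
POP_JUMP_IF_FALSE → pop True; no jump. Stack: []
LOAD_FAST_LOAD_FAST s,s → push -40,-40. Stack: [-40, -40]
BINARY_OP | → -40 | -40 = -40. Stack: [-40]
STORE_FAST s → s=-40. Stack: []
LOAD_FAST_LOAD_FAST s,s → push -40,-40. Stack: [-40, -40]
BINARY_OP + → -40 + -40 = -80. Stack: [-80]
STORE_FAST s → s=-80. Stack: []
LOAD_FAST i → push 1. Stack: [1]
LOAD_CONST → push 1. Stack: [1, 1]
BINARY_OP + → 1 + 1 = 2. Stack: [2]
STORE_FAST i → i=2. Stack: []
LOAD_FAST i → push 2. Stack: [2]
LOAD_CONST → push 3. Stack: [2, 3]
COMPARE_OP bool(<) → 2 vs 3 = True. Stack: [True]
POP_JUMP_IF_FALSE → pop True; no jump. Stack: []
LOAD_FAST_LOAD_FAST s,s → push -80,-80. Stack: [-80, -80]
BINARY_OP | → -80 | -80 = -80. Stack: [-80]
STORE_FAST s → s=-80. Stack: []
LOAD_FAST_LOAD_FAST s,s → push -80,-80. Stack: [-80, -80]
BINARY_OP + → -80 + -80 = -160. Stack: [-160]
STORE_FAST s → s=-160. Stack: []
LOAD_FAST i → push 2. Stack: [2]
LOAD_CONST → push 1. Stack: [2, 1]
BINARY_OP + → 2 + 1 = 3. Stack: [3]
STORE_FAST i → i=3. Stack: []
LOAD_FAST i → push 3. Stack: [3]
LOAD_CONST → push 3. Stack: [3, 3]
COMPARE_OP bool(<) → 3 vs 3 = False. Stack: [False]
POP_JUMP_IF_FALSE → pop False; jump. Stack: []
LOAD_FAST s → push -160. Stack: [-160]
RETURN_VALUE → return -160.

-160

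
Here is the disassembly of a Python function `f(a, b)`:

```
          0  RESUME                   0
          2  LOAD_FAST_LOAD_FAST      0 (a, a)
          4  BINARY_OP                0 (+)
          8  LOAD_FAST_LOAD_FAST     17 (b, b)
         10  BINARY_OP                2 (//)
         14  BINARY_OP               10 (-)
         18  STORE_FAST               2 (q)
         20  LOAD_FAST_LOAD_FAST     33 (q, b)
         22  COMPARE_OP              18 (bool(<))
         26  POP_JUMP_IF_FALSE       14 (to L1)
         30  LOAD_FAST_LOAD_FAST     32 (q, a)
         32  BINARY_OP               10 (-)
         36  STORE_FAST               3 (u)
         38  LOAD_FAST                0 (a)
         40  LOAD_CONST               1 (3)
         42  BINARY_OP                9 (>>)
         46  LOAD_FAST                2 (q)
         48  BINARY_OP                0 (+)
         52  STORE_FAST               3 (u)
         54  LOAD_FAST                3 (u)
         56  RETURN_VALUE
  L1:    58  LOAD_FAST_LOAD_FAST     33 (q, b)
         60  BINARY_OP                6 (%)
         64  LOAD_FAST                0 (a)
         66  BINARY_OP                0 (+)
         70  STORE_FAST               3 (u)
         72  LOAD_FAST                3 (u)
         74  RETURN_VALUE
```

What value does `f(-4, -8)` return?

-10

LOAD_FAST_LOAD_FAST a,a → push -4,-4. Stack: [-4, -4]
BINARY_OP + → -4 + -4 = -8. Stack: [-8]
LOAD_FAST_LOAD_FAST b,b → push -8,-8. Stack: [-8, -8, -8]
BINARY_OP // → -8 // -8 = 1. Stack: [-8, 1]
BINARY_OP - → -8 - 1 = -9. Stack: [-9]
STORE_FAST q → q=-9. Stack: []
LOAD_FAST_LOAD_FAST q,b → push -9,-8. Stack: [-9, -8]
COMPARE_OP bool(<) → -9 vs -8 = True. Stack: [True]
POP_JUMP_IF_FALSE → pop True; no jump. Stack: []
LOAD_FAST_LOAD_FAST q,a → push -9,-4. Stack: [-9, -4]
BINARY_OP - → -9 - -4 = -5. Stack: [-5]
STORE_FAST u → u=-5. Stack: []
LOAD_FAST a → push -4. Stack: [-4]
LOAD_CONST → push 3. Stack: [-4, 3]
BINARY_OP >> → -4 >> 3 = -1. Stack: [-1]
LOAD_FAST q → push -9. Stack: [-1, -9]
BINARY_OP + → -1 + -9 = -10. Stack: [-10]
STORE_FAST u → u=-10. Stack: []
LOAD_FAST u → push -10. Stack: [-10]
RETURN_VALUE → return -10.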